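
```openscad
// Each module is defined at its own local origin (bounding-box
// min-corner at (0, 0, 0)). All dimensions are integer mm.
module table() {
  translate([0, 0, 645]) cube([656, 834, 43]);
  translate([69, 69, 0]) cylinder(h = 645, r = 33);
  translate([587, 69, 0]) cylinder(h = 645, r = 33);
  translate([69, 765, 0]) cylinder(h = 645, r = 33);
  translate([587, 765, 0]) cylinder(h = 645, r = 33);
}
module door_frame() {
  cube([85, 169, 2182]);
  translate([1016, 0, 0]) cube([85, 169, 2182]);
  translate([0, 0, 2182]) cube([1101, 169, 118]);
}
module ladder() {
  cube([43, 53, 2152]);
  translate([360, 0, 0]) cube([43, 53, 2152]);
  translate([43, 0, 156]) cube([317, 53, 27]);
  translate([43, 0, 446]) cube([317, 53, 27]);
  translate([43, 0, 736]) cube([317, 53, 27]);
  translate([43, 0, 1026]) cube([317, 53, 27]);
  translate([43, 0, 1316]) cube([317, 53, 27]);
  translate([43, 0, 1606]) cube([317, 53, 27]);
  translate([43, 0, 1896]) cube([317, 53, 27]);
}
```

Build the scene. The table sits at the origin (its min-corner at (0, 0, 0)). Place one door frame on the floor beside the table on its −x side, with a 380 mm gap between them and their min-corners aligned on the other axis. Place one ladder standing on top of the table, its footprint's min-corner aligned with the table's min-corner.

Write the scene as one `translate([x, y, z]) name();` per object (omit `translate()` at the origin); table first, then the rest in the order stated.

table();
translate([-1481, 0, 0]) door_frame();
translate([0, 0, 688]) ladder();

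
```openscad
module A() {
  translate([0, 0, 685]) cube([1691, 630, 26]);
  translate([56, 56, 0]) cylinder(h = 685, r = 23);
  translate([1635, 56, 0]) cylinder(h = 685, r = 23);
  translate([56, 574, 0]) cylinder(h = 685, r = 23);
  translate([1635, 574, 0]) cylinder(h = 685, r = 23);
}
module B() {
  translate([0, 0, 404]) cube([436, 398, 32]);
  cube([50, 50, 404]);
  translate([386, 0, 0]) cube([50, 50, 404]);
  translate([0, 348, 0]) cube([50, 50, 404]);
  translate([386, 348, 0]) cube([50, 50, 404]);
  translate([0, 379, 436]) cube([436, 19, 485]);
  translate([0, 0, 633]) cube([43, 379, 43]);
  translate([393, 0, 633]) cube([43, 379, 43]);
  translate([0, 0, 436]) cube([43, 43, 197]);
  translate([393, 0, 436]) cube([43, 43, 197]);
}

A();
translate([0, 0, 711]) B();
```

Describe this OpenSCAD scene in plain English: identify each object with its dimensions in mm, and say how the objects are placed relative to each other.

A is a rectangular dining table. The top is 1691×630×26 mm with its upper surface at z = 711 mm. It stands on four round legs of 46 mm diameter, each leg's bounding box inset 33 mm from the nearest pair of top edges, running from the floor to the underside of the top.

B is a chair. The seat is a 436×398×32 mm slab with its top at z = 436 mm, on four 50×50 mm corner legs (flush with the seat edges, standing on z = 0). A flat backrest 19 mm thick, 485 mm tall, spans the full seat width and rises from the seat top along its +y edge, rear face flush with the rear of the seat. Two armrests of 43×43 mm section run along each side from the seat's front edge to the front of the backrest, top faces 240 mm above the seat top and outer faces flush with the seat's x-edges; a 43×43 mm post under the front of each armrest stands on the seat at the front corner.

The chair is on top of the table.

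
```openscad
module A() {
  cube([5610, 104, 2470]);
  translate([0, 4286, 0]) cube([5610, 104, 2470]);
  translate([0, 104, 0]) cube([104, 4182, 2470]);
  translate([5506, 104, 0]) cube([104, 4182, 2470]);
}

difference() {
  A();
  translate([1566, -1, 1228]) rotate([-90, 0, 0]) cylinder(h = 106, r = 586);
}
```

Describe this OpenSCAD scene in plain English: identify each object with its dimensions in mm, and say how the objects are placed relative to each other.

A is the wall frame of a small rectangular building: four walls, each 2470 mm tall and 104 mm thick, enclosing a footprint 5610 mm (x) by 4390 mm (y) outside-to-outside, with no floor or roof. The front and back walls (the −y and +y sides) span the full width; the two side walls fit between them.

The house frame has a circular hole of radius 586 mm through its front wall, centred at (x = 1566, z = 1228).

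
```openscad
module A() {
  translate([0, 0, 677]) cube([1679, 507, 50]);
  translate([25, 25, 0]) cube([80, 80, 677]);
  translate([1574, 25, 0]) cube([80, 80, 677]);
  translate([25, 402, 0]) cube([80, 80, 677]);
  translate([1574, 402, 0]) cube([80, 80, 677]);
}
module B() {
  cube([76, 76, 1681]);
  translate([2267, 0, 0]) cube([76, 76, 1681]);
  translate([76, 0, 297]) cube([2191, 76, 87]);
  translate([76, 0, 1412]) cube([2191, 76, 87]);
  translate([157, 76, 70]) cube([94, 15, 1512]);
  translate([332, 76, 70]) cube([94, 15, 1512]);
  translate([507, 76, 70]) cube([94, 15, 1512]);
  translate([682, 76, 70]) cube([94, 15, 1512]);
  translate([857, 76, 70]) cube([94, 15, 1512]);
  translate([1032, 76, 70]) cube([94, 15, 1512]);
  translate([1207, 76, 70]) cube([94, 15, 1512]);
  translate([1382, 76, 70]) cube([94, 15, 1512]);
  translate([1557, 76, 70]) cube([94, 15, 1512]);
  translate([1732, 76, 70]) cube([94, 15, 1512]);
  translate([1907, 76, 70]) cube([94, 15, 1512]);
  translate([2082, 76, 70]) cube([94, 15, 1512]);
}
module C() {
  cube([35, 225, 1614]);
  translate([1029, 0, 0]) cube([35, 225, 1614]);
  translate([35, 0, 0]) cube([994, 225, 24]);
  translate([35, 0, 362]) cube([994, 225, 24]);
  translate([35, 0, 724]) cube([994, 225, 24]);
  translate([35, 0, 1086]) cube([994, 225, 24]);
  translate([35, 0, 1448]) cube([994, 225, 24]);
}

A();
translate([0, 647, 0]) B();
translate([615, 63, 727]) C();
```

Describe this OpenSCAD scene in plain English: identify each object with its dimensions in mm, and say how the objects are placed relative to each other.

A is a table: top 1679 mm (x) × 507 mm (y), 50 mm thick, upper face at z = 727 mm, on four 80×80 mm square legs, each inset 25 mm from the nearest pair of top edges, running from z = 0 to the bottom of the top.

B is a fence section. Two 76×76 mm posts, 1681 mm tall, stand on the floor with a clear span of 2191 mm between their inner faces. Two horizontal rails of 76×87 mm section span the gap between the posts with their undersides at z = 297 mm and z = 1412 mm, flush with the posts' −y face. 12 pickets, each 94 mm wide, 15 mm thick and 1512 mm tall, are fixed to the +y face of the rails with their bottoms at z = 70 mm, evenly spaced across the span with equal gaps (rounded down to the nearest mm) at the −x end and between each pair — any rounding remainder accumulates at the +x end.

C is a bookshelf 1064 mm wide overall, 225 mm deep and 1614 mm tall. The two sides are 35 mm thick vertical panels. 5 horizontal shelves of 24 mm thickness span between the inner faces of the sides; the lowest shelf sits on the floor and shelves are stacked with a clear vertical gap of 338 mm between each pair.

The fence section is on the floor beside the table on its +y side. The bookshelf is on top of the table.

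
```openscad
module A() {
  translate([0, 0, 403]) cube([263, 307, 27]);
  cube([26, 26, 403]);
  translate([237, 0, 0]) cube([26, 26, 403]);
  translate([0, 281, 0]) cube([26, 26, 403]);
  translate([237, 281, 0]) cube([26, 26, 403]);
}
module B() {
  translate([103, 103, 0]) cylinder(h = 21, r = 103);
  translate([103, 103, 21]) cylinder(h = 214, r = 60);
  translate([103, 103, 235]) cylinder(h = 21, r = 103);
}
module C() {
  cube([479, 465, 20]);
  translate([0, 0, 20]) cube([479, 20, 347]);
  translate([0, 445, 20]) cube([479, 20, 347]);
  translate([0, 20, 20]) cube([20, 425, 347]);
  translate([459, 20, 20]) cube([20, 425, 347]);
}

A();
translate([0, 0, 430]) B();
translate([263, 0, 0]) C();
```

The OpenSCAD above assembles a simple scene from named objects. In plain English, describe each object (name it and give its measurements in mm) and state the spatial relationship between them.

A is a simple wooden stool: a rectangular seat 263 mm (x) by 307 mm (y), 27 mm thick, top face at z = 430 mm, on four square legs, each 26×26 mm in cross-section. The legs rest on z = 0, each flush with a corner of the seat.

B is a spool: two coaxial disc flanges of radius 103 mm and thickness 21 mm, joined by a core cylinder of radius 60 mm and height 214 mm. The lower flange rests on z = 0 and the three cylinders share a vertical axis.

C is an open storage box with external size 479×465×367 mm and wall thickness 20 mm (the base is also 20 mm thick). The base covers the whole footprint; the four walls stand on the base, with the y-facing walls full-width and the x-facing walls fitting between their inner faces.

The spool is on top of the stool. The open box is against the stool's +x side, with their −y faces flush.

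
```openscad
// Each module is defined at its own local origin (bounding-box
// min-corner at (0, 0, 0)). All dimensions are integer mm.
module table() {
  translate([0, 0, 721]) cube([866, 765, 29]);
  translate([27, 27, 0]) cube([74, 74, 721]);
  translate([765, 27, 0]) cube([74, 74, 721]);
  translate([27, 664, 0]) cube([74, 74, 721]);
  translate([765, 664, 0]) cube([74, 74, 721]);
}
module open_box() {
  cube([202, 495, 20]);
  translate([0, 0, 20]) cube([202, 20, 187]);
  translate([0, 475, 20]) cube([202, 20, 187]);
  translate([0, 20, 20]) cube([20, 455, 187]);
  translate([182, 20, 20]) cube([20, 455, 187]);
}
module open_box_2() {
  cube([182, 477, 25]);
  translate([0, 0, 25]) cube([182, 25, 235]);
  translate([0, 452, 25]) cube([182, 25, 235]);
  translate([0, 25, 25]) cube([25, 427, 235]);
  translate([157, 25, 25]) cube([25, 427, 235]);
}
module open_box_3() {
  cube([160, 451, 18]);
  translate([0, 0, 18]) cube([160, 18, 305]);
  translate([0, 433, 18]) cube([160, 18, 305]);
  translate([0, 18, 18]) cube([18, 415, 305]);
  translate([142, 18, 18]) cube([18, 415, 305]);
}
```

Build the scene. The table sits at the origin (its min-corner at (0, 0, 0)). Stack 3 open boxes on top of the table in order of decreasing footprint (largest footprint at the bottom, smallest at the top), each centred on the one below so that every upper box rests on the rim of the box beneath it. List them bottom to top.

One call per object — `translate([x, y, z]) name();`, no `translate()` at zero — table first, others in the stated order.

table();
translate([332, 135, 750]) open_box();
translate([342, 144, 957]) open_box_2();
translate([353, 157, 1217]) open_box_3();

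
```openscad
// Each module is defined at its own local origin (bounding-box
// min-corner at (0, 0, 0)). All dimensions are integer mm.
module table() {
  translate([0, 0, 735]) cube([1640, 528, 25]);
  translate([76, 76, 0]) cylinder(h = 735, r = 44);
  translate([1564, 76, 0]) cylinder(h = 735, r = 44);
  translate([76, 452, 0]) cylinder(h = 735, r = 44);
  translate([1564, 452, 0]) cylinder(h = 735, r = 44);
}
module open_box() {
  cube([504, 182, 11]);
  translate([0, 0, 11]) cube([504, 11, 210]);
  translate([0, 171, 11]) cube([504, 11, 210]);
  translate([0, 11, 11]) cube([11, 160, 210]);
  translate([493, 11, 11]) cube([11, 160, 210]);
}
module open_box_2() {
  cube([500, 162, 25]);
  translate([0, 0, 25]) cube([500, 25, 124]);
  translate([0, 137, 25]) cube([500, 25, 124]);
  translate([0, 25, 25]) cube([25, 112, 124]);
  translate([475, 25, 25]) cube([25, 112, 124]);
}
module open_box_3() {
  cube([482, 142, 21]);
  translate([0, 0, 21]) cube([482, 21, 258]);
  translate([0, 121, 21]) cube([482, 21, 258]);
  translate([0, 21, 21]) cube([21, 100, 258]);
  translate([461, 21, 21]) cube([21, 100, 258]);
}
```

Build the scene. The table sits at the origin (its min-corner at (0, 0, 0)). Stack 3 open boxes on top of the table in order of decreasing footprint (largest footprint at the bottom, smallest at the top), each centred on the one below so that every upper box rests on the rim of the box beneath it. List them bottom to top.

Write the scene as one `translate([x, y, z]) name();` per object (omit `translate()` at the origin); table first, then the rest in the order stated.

table();
translate([568, 173, 760]) open_box();
translate([570, 183, 981]) open_box_2();
translate([579, 193, 1130]) open_box_3();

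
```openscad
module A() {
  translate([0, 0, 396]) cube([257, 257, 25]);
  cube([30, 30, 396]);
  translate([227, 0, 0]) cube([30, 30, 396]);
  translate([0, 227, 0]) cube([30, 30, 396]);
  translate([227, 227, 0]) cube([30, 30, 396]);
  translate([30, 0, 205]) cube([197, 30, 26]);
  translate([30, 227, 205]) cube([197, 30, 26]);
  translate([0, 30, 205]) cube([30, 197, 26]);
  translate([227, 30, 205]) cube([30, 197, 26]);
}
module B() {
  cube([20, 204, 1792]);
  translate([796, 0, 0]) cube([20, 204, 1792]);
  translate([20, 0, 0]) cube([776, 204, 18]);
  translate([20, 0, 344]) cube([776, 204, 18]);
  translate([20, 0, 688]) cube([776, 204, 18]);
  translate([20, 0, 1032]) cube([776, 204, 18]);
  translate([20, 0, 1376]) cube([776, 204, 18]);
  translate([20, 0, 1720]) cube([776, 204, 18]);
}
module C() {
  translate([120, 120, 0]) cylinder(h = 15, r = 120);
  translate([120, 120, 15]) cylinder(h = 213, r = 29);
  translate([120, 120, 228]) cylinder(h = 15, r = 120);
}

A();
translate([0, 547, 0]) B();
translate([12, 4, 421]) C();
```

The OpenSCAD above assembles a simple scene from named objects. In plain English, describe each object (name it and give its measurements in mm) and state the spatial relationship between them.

A is a four-legged stool. The seat is 257×257 mm, 25 mm thick, top at z = 421 mm. It stands on four square legs, each 30×30 mm in cross-section, from z = 0 to the seat underside, each flush with a corner of the seat. Four stretchers, 30 mm wide and 26 mm tall, connect adjacent legs with their undersides at z = 205 mm, each running between the inner faces of the legs it joins and aligned with the legs' outer faces on the other axis.

B is an open bookshelf. Two side panels, each 20 mm thick, 204 mm deep and 1792 mm tall, stand 816 mm apart (outside-to-outside). Between them sit 6 shelves, each 18 mm thick and 204 mm deep, spanning the full gap between the sides. The bottom shelf rests on the floor (its underside at z = 0) and the clear gap between one shelf's top and the next shelf's underside is 326 mm.

C is a spool: two coaxial disc flanges of radius 120 mm and thickness 15 mm, joined by a core cylinder of radius 29 mm and height 213 mm. The lower flange rests on z = 0 and the three cylinders share a vertical axis.

The bookshelf is on the floor beside the stool on its +y side. The spool is on top of the stool.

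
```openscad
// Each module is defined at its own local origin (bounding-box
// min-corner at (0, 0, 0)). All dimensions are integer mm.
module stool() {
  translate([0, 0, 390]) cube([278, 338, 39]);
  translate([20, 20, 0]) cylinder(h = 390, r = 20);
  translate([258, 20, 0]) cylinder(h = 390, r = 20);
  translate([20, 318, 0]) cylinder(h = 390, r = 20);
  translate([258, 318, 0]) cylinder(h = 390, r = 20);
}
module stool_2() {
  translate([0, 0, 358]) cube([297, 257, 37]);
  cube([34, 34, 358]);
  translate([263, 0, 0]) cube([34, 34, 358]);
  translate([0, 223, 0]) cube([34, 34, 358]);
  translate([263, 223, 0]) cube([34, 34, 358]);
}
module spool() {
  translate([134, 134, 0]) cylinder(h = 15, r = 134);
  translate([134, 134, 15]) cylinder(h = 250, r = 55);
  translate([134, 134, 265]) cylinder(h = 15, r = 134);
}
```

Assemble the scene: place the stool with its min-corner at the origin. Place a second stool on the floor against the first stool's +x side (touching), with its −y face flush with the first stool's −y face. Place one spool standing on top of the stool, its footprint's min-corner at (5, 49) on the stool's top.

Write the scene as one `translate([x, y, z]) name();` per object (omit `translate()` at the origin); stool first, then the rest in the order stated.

stool();
translate([278, 0, 0]) stool_2();
translate([5, 49, 429]) spool();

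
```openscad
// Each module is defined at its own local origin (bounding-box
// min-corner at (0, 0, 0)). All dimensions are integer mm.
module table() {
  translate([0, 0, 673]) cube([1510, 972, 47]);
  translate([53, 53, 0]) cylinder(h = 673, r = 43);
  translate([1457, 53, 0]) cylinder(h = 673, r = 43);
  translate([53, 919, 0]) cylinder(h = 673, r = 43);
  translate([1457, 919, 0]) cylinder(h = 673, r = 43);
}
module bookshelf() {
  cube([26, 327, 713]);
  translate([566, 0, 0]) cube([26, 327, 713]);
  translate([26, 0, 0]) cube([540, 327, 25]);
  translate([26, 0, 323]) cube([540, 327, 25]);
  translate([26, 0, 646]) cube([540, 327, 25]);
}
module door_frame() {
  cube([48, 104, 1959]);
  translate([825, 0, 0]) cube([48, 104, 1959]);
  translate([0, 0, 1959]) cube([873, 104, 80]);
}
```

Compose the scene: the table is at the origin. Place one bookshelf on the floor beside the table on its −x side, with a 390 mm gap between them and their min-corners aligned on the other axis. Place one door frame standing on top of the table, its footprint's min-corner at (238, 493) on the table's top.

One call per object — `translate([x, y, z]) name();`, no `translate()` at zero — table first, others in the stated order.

table();
translate([-982, 0, 0]) bookshelf();
translate([238, 493, 720]) door_frame();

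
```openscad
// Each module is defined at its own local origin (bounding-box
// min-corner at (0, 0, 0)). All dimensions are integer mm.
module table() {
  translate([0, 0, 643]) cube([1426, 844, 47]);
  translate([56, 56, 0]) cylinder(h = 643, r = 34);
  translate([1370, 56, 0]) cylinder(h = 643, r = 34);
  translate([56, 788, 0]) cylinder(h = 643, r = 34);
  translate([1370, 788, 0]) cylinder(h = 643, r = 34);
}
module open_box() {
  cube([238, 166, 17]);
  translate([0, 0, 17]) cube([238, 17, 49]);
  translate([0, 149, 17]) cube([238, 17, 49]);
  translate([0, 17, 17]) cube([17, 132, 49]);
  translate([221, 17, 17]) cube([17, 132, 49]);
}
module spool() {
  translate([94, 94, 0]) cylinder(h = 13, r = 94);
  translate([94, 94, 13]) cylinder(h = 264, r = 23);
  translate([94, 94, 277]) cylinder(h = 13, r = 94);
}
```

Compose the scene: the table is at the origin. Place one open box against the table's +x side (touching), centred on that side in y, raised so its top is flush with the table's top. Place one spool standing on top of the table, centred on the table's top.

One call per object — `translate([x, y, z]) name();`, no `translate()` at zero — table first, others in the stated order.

table();
translate([1426, 339, 624]) open_box();
translate([619, 328, 690]) spool();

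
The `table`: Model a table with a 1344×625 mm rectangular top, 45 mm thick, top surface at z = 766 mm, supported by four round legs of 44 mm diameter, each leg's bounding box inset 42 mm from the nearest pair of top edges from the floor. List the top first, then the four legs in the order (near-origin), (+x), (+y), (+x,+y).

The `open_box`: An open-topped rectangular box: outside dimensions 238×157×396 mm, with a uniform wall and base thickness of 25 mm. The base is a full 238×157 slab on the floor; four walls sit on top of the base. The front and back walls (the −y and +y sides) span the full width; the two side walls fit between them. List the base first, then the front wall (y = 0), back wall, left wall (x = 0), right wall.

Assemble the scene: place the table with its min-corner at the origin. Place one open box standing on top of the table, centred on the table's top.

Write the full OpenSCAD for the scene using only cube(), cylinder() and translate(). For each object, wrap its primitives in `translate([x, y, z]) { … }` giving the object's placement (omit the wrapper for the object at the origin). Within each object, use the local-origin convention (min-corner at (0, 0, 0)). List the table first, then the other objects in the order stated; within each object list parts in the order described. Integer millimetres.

translate([0, 0, 721]) cube([1344, 625, 45]);
translate([64, 64, 0]) cylinder(h = 721, r = 22);
translate([1280, 64, 0]) cylinder(h = 721, r = 22);
translate([64, 561, 0]) cylinder(h = 721, r = 22);
translate([1280, 561, 0]) cylinder(h = 721, r = 22);
translate([553, 234, 766]) {
  cube([238, 157, 25]);
  translate([0, 0, 25]) cube([238, 25, 371]);
  translate([0, 132, 25]) cube([238, 25, 371]);
  translate([0, 25, 25]) cube([25, 107, 371]);
  translate([213, 25, 25]) cube([25, 107, 371]);
}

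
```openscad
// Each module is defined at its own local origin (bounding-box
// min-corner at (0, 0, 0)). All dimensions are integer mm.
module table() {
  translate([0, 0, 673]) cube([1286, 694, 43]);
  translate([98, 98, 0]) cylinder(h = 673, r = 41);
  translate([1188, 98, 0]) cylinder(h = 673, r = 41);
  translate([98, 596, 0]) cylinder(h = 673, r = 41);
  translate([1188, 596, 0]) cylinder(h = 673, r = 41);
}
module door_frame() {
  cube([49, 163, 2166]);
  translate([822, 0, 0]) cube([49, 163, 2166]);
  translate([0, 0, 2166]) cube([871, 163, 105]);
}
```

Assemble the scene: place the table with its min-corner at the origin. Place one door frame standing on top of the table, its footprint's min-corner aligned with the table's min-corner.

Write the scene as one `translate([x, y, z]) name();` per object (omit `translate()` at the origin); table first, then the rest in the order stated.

table();
translate([0, 0, 716]) door_frame();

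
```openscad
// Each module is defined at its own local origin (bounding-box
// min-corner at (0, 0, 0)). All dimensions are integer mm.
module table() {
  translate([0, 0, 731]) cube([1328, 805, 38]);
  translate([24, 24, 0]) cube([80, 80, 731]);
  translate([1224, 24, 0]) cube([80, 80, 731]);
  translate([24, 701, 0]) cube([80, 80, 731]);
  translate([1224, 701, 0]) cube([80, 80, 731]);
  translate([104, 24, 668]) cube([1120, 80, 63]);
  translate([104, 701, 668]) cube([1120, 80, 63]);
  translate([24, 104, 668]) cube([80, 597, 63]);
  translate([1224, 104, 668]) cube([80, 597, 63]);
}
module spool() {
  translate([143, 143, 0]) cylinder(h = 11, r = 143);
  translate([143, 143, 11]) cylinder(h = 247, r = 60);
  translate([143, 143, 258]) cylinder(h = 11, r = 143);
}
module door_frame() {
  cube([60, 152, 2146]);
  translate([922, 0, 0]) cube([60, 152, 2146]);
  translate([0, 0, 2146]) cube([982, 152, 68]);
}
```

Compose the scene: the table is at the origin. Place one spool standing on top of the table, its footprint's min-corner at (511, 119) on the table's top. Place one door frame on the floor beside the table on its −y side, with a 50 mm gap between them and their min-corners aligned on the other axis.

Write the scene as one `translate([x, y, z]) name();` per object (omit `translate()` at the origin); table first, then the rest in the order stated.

table();
translate([511, 119, 769]) spool();
translate([0, -202, 0]) door_frame();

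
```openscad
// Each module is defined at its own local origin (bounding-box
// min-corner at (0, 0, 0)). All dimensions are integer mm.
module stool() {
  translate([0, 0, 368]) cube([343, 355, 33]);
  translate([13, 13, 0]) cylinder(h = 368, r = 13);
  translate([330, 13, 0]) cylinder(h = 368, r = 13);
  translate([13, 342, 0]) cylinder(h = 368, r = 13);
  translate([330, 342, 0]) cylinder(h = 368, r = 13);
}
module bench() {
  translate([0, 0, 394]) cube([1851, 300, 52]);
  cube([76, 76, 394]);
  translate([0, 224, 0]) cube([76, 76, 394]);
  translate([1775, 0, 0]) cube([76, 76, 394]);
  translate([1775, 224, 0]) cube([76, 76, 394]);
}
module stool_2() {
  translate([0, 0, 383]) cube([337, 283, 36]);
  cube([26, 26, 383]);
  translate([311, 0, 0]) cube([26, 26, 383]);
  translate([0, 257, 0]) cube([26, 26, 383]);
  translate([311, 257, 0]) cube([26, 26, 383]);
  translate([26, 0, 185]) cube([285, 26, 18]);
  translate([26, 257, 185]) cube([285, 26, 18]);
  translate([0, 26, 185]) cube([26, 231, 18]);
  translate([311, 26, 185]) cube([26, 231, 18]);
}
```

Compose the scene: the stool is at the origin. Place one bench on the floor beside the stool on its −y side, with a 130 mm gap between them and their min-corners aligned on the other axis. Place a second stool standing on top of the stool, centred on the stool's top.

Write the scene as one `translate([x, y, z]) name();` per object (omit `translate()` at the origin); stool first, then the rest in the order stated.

stool();
translate([0, -430, 0]) bench();
translate([3, 36, 401]) stool_2();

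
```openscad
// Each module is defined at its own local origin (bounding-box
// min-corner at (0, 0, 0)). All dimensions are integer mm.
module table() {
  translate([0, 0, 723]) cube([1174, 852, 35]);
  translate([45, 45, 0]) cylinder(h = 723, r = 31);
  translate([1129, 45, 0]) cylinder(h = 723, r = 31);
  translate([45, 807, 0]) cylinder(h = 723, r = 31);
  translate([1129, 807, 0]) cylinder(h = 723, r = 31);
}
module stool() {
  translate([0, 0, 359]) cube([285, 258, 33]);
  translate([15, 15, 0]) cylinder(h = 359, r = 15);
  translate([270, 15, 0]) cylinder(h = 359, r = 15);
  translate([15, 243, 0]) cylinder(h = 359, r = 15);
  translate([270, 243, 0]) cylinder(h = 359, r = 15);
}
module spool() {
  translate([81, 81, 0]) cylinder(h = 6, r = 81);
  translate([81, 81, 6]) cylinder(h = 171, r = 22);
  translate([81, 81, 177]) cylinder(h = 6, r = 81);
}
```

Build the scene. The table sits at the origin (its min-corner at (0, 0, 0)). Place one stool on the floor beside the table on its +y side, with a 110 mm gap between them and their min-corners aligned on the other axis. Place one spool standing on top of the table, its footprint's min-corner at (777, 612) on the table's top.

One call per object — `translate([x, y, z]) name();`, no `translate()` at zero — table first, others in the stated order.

table();
translate([0, 962, 0]) stool();
translate([777, 612, 758]) spool();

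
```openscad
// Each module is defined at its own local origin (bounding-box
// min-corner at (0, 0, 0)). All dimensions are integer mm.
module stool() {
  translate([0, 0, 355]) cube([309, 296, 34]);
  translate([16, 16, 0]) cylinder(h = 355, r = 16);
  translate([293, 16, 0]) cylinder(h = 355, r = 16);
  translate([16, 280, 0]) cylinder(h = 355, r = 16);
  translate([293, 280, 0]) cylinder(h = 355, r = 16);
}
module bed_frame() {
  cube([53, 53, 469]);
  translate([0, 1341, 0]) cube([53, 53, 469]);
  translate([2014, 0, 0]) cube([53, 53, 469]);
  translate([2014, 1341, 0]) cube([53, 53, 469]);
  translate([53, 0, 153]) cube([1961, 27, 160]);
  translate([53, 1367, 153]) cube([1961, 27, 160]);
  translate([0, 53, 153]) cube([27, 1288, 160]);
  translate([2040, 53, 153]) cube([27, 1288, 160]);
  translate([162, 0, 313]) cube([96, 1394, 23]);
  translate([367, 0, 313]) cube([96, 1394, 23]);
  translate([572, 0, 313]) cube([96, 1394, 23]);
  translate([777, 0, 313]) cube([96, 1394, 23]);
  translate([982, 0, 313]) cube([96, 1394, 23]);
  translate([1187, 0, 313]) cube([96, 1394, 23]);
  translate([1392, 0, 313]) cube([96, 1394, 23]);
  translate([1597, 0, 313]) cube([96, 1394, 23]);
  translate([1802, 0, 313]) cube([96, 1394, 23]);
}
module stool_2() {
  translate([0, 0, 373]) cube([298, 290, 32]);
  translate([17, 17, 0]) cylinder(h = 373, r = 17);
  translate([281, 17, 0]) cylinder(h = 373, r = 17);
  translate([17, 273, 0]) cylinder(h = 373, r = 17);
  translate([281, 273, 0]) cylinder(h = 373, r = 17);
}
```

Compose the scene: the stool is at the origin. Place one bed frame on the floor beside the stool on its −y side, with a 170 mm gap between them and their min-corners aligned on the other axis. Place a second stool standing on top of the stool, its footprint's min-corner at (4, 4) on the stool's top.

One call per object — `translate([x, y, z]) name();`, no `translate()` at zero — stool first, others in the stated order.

stool();
translate([0, -1564, 0]) bed_frame();
translate([4, 4, 389]) stool_2();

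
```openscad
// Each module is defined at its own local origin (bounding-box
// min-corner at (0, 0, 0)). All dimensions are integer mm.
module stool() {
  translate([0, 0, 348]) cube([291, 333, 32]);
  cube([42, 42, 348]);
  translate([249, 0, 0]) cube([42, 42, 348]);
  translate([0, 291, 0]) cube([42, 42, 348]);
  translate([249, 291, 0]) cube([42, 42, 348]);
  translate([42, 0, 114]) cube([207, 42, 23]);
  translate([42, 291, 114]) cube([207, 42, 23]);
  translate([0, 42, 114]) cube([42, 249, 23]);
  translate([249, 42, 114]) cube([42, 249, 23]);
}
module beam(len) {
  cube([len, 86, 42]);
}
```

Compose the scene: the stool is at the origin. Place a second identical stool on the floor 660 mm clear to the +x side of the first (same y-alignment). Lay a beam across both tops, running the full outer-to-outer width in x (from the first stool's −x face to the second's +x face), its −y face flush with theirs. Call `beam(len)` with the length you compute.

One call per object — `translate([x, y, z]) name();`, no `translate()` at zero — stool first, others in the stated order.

stool();
translate([951, 0, 0]) stool();
translate([0, 0, 380]) beam(1242);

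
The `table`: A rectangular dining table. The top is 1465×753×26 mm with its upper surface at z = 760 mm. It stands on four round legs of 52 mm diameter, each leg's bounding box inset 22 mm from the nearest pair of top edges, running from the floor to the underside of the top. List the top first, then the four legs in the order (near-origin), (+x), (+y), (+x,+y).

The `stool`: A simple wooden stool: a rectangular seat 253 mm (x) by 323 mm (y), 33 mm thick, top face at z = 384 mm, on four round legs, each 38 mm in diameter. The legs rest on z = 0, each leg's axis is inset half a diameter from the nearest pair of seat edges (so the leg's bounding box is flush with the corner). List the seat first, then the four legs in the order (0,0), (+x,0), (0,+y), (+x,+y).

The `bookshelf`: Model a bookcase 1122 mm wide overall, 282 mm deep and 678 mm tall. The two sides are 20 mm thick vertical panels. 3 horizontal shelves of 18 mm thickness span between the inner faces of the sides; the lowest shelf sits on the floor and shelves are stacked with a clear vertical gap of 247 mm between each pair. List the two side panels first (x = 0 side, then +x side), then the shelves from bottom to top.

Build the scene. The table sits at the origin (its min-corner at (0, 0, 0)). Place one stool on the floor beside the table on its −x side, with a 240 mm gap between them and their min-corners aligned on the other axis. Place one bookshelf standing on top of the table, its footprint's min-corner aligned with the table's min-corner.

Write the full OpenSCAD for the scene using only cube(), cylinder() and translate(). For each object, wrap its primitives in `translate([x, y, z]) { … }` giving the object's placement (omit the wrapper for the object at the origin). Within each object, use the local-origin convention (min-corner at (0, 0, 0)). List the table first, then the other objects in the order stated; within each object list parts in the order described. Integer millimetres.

translate([0, 0, 734]) cube([1465, 753, 26]);
translate([48, 48, 0]) cylinder(h = 734, r = 26);
translate([1417, 48, 0]) cylinder(h = 734, r = 26);
translate([48, 705, 0]) cylinder(h = 734, r = 26);
translate([1417, 705, 0]) cylinder(h = 734, r = 26);
translate([-493, 0, 0]) {
  translate([0, 0, 351]) cube([253, 323, 33]);
  translate([19, 19, 0]) cylinder(h = 351, r = 19);
  translate([234, 19, 0]) cylinder(h = 351, r = 19);
  translate([19, 304, 0]) cylinder(h = 351, r = 19);
  translate([234, 304, 0]) cylinder(h = 351, r = 19);
}
translate([0, 0, 760]) {
  cube([20, 282, 678]);
  translate([1102, 0, 0]) cube([20, 282, 678]);
  translate([20, 0, 0]) cube([1082, 282, 18]);
  translate([20, 0, 265]) cube([1082, 282, 18]);
  translate([20, 0, 530]) cube([1082, 282, 18]);
}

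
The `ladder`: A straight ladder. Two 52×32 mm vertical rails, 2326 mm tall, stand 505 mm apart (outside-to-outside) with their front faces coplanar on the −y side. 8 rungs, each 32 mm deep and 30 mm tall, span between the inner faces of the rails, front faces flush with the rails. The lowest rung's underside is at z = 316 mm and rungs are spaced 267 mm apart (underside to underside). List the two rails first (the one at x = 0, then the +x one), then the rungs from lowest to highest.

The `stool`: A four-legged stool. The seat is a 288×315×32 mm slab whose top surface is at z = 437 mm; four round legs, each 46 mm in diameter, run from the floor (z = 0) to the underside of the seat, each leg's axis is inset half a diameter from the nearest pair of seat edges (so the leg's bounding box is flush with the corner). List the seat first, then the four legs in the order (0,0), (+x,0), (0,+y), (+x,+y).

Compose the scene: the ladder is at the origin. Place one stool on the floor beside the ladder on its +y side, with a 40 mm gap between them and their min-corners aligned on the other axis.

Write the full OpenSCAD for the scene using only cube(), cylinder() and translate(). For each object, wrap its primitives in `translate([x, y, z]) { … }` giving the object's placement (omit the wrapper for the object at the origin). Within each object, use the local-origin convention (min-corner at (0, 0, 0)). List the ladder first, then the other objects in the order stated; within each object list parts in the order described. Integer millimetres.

cube([52, 32, 2326]);
translate([453, 0, 0]) cube([52, 32, 2326]);
translate([52, 0, 316]) cube([401, 32, 30]);
translate([52, 0, 583]) cube([401, 32, 30]);
translate([52, 0, 850]) cube([401, 32, 30]);
translate([52, 0, 1117]) cube([401, 32, 30]);
translate([52, 0, 1384]) cube([401, 32, 30]);
translate([52, 0, 1651]) cube([401, 32, 30]);
translate([52, 0, 1918]) cube([401, 32, 30]);
translate([52, 0, 2185]) cube([401, 32, 30]);
translate([0, 72, 0]) {
  translate([0, 0, 405]) cube([288, 315, 32]);
  translate([23, 23, 0]) cylinder(h = 405, r = 23);
  translate([265, 23, 0]) cylinder(h = 405, r = 23);
  translate([23, 292, 0]) cylinder(h = 405, r = 23);
  translate([265, 292, 0]) cylinder(h = 405, r = 23);
}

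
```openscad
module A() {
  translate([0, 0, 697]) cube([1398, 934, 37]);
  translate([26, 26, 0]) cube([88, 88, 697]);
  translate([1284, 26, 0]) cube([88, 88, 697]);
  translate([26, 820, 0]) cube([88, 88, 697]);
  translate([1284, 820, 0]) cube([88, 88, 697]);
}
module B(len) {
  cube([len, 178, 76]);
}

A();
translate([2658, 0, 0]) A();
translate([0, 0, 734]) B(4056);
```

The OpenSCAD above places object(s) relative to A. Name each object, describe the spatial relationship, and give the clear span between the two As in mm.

A is a table. B is a beam. A beam spans the tops of two tables. The clear span between the two tables is 1260 mm.

Second table starts at x = 2658; first ends at x = 1398; clear span = 2658 − 1398 = 1260 mm.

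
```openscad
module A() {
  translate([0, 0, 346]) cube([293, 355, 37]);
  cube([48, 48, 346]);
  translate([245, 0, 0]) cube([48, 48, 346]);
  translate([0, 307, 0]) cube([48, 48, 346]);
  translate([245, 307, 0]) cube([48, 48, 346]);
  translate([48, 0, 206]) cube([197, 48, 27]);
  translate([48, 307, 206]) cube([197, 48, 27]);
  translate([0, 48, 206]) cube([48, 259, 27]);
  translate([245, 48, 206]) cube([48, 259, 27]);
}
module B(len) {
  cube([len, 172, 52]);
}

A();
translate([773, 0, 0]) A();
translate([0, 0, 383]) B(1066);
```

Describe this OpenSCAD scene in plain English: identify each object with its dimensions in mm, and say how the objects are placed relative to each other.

A is a four-legged stool. The seat is a 293×355×37 mm slab whose top surface is at z = 383 mm; four square legs, each 48×48 mm in cross-section, run from the floor (z = 0) to the underside of the seat, each flush with a corner of the seat. Four stretchers, 48 mm wide and 27 mm tall, connect adjacent legs with their undersides at z = 206 mm, each running between the inner faces of the legs it joins and aligned with the legs' outer faces on the other axis.

B is a rectangular beam 1066 mm long (x), 172 mm deep (y), 52 mm thick (z).

The beam spans the tops of two stools placed 480 mm apart, resting at z = 383 mm.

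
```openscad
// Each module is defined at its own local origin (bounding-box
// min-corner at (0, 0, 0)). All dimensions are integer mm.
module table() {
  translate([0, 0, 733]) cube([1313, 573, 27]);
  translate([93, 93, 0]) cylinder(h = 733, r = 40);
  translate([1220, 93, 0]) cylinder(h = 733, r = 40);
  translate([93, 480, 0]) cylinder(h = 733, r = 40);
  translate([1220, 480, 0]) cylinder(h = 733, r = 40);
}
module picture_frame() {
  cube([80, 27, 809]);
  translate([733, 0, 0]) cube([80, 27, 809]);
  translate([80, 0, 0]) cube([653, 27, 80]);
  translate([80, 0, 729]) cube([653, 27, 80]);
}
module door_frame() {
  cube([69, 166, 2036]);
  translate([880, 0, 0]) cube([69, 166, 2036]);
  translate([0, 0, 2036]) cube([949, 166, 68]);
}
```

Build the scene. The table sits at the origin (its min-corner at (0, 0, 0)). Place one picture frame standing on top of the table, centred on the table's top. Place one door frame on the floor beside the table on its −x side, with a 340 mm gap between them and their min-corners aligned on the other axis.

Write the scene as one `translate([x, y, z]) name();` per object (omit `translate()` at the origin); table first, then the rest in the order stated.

table();
translate([250, 273, 760]) picture_frame();
translate([-1289, 0, 0]) door_frame();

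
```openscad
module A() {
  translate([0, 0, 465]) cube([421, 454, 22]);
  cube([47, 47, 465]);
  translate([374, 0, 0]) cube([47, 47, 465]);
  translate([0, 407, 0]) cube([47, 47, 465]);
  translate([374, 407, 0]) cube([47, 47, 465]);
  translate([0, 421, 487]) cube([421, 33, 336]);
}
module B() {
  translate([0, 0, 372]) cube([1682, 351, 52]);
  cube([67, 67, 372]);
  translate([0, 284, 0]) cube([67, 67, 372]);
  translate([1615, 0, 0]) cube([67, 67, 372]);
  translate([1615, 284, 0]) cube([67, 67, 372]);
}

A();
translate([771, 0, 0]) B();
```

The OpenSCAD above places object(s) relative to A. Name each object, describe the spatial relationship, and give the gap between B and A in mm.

The bench's nearest face is 350 mm from the chair's +x face.

A is a chair. B is a bench. The bench is on the floor beside the chair on its +x side. The gap between the bench and the chair is 350 mm.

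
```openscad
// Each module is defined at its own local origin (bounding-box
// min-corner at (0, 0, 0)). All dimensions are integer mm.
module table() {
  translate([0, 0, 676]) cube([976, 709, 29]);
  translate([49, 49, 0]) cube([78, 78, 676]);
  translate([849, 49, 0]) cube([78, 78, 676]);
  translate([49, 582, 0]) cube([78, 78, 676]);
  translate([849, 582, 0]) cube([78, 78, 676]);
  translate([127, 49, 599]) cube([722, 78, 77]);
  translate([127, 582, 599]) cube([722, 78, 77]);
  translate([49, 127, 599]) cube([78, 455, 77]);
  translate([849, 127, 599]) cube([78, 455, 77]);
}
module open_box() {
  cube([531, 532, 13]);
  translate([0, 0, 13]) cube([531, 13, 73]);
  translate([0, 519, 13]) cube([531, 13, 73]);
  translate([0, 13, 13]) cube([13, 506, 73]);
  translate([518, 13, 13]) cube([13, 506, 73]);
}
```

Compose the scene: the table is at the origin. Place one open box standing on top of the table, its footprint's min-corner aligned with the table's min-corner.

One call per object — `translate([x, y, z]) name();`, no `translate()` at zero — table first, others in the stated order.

table();
translate([0, 0, 705]) open_box();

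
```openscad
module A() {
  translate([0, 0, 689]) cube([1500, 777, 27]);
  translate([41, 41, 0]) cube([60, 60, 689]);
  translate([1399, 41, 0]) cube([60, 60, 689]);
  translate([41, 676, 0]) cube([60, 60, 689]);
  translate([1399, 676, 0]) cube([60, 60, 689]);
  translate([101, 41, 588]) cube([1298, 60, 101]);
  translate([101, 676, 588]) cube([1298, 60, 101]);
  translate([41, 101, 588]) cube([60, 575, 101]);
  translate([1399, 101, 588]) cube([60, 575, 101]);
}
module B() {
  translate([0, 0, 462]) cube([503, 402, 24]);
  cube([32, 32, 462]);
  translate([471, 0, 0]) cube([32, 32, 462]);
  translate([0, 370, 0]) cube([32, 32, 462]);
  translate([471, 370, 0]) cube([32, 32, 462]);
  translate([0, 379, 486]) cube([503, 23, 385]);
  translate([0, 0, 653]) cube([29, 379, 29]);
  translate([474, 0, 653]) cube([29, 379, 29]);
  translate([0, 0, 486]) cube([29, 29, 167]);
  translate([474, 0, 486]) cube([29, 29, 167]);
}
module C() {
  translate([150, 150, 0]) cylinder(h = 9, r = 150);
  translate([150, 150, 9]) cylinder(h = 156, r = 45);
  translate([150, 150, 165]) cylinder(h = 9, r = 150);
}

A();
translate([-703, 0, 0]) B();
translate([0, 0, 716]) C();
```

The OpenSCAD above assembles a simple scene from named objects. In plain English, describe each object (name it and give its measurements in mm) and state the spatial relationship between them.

A is a rectangular dining table. The top is 1500×777×27 mm with its upper surface at z = 716 mm. It stands on four 60×60 mm square legs, each inset 41 mm from the nearest pair of top edges, running from the floor to the underside of the top. Four apron rails, 60 mm thick and 101 mm tall, run between adjacent legs with their top edges flush with the underside of the top and their outer faces flush with the legs' outer faces.

B is a chair. The seat is a 503×402×24 mm slab with its top at z = 486 mm, on four 32×32 mm corner legs (flush with the seat edges, standing on z = 0). A flat backrest 23 mm thick, 385 mm tall, spans the full seat width and rises from the seat top along its +y edge, rear face flush with the rear of the seat. Two armrests of 29×29 mm section run along each side from the seat's front edge to the front of the backrest, top faces 196 mm above the seat top and outer faces flush with the seat's x-edges; a 29×29 mm post under the front of each armrest stands on the seat at the front corner.

C is a spool: two coaxial disc flanges of radius 150 mm and thickness 9 mm, joined by a core cylinder of radius 45 mm and height 156 mm. The lower flange rests on z = 0 and the three cylinders share a vertical axis.

The chair is on the floor beside the table on its −x side. The spool is on top of the table.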